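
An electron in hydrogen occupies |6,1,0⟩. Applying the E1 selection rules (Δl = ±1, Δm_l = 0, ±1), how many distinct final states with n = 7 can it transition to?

E1 requires Δl = ±1, so l_f ∈ {0, 2}; with 0 ≤ l_f ≤ n_f−1 = 6, the allowed l_f values are {0, 2}.
For l_f = 0: m_f ∈ {m_i−1, m_i, m_i+1} ∩ [−0, 0] = {0} → 1 state.
For l_f = 2: m_f ∈ {m_i−1, m_i, m_i+1} ∩ [−2, 2] = {-1, 0, 1} → 3 states.
Total: 4.

4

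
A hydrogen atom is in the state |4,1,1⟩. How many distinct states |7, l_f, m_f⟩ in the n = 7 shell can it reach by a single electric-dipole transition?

4

E1 requires Δl = ±1, so l_f ∈ {0, 2}; with 0 ≤ l_f ≤ n_f−1 = 6, the allowed l_f values are {0, 2}.
For l_f = 0: m_f ∈ {m_i−1, m_i, m_i+1} ∩ [−0, 0] = {0} → 1 state.
For l_f = 2: m_f ∈ {m_i−1, m_i, m_i+1} ∩ [−2, 2] = {0, 1, 2} → 3 states.
Total: 4.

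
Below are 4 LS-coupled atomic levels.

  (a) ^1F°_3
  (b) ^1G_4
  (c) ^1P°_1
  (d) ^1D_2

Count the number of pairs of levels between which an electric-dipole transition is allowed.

(a)–(b): allowed.
(a)–(c): forbidden (parity, ΔL, ΔJ).
(a)–(d): allowed.
(b)–(c): forbidden (ΔL, ΔJ).
(b)–(d): forbidden (parity, ΔL, ΔJ).
(c)–(d): allowed.
Allowed pairs: 3 of 6.

3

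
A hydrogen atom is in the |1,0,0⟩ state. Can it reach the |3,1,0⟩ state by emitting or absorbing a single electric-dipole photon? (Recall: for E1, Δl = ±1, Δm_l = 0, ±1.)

allowed

l: 0 → 1 (Δl = +1). Δl = ±1 satisfied.
m_l: 0 → 0 (Δm_l = +0). |Δm_l| ≤ 1 satisfied.
All E1 selection rules are satisfied.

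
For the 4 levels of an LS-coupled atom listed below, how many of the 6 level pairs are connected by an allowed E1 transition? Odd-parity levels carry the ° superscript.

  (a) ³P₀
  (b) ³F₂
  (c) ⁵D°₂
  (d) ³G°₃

(a)–(b): forbidden (parity, ΔL, ΔJ).
(a)–(c): forbidden (ΔS, ΔJ).
(a)–(d): forbidden (ΔL, ΔJ).
(b)–(c): forbidden (ΔS).
(b)–(d): allowed.
(c)–(d): forbidden (parity, ΔS, ΔL).
Allowed pairs: 1 of 6.

1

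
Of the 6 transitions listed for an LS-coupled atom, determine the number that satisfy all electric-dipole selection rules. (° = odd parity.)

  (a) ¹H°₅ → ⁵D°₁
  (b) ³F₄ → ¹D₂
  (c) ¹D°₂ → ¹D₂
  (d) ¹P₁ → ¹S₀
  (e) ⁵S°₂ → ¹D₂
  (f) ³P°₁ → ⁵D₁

(a) forbidden (parity, ΔS, ΔL, ΔJ fail)
(b) forbidden (parity, ΔS, ΔJ fail)
(c) allowed
(d) forbidden (parity fails)
(e) forbidden (ΔS, ΔL fail)
(f) forbidden (ΔS fails)
Total allowed: 1 of 6.

1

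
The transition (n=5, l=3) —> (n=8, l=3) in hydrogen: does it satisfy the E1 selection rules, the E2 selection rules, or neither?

Δl = 3 − 3 = +0; l_i + l_f = 6.
E1 (Δl = ±1): not satisfied.
E2 (Δl = 0,±2, l_i+l_f ≥ 2): satisfied.

E2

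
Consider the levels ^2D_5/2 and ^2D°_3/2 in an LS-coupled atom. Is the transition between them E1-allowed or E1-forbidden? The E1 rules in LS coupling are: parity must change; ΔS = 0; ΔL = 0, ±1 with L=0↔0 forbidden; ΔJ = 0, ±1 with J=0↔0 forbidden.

allowed

Initial level: S=1/2, L=2, J=5/2, parity even. Final level: S=1/2, L=2, J=3/2, parity odd.
ΔL = 0, ±1 (not L=0↔0): L: 2 → 2, ΔL = +0 — passes.
Parity must change: even → odd — passes.
ΔS = 0: S: 1/2 → 1/2 — passes.
ΔJ = 0, ±1 (not J=0↔0): J: 5/2 → 3/2, ΔJ = -1 — passes.
All four E1 rules are satisfied.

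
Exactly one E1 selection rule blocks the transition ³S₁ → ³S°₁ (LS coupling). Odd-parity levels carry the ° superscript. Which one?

Initial level: S=1, L=0, J=1, parity even. Final level: S=1, L=0, J=1, parity odd.
ΔJ = 0, ±1 (not J=0↔0): J: 1 → 1, ΔJ = +0 — satisfied.
ΔL = 0, ±1 (not L=0↔0): L: 0 → 0, ΔL = +0 — violated.
Parity must change: even → odd — satisfied.
ΔS = 0: S: 1 → 1 — satisfied.

the L=0 ↔ L=0 exclusion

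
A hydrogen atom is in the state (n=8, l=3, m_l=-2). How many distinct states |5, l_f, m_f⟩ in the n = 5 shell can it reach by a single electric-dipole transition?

E1 requires Δl = ±1, so l_f ∈ {2, 4}; with 0 ≤ l_f ≤ n_f−1 = 4, the allowed l_f values are {2, 4}.
For l_f = 2: m_f ∈ {m_i−1, m_i, m_i+1} ∩ [−2, 2] = {-2, -1} → 2 states.
For l_f = 4: m_f ∈ {m_i−1, m_i, m_i+1} ∩ [−4, 4] = {-3, -2, -1} → 3 states.
Total: 5.

5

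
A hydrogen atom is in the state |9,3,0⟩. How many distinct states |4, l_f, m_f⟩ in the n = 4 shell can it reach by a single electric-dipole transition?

3

E1 requires Δl = ±1, so l_f ∈ {2, 4}; with 0 ≤ l_f ≤ n_f−1 = 3, the allowed l_f values are {2}.
For l_f = 2: m_f ∈ {m_i−1, m_i, m_i+1} ∩ [−2, 2] = {-1, 0, 1} → 3 states.
Total: 3.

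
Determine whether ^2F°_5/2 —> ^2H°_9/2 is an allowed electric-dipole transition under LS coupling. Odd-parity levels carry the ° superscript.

Reading off the term symbols: S 1/2→1/2, L 3→5, J 5/2→9/2, parity odd→odd.
Parity must change: odd → odd — ✗.
ΔS = 0: S: 1/2 → 1/2 — ✓.
ΔL = 0, ±1 (not L=0↔0): L: 3 → 5, ΔL = +2 — ✗.
ΔJ = 0, ±1 (not J=0↔0): J: 5/2 → 9/2, ΔJ = +2 — ✗.
Rule(s) violated: parity, ΔL, ΔJ.

forbidden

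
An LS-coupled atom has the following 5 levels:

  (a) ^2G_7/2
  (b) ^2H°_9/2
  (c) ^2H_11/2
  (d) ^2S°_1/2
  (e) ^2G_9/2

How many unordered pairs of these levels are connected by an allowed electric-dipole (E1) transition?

(a)–(b): allowed.
(a)–(c): forbidden (parity, ΔJ).
(a)–(d): forbidden (ΔL, ΔJ).
(a)–(e): forbidden (parity).
(b)–(c): allowed.
(b)–(d): forbidden (parity, ΔL, ΔJ).
(b)–(e): allowed.
(c)–(d): forbidden (ΔL, ΔJ).
(c)–(e): forbidden (parity).
(d)–(e): forbidden (ΔL, ΔJ).
Allowed pairs: 3 of 10.

3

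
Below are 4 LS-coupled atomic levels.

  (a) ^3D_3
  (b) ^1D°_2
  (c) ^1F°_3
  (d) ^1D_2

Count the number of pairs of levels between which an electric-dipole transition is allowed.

2

(a)–(b): forbidden (ΔS).
(a)–(c): forbidden (ΔS).
(a)–(d): forbidden (parity, ΔS).
(b)–(c): forbidden (parity).
(b)–(d): allowed.
(c)–(d): allowed.
Allowed pairs: 2 of 6.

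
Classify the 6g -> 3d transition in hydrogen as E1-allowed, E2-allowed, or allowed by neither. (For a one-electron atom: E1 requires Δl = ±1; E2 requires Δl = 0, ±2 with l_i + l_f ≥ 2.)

Δl = 2 − 4 = -2; l_i + l_f = 6.
E1 (Δl = ±1): not satisfied.
E2 (Δl = 0,±2, l_i+l_f ≥ 2): satisfied.

E2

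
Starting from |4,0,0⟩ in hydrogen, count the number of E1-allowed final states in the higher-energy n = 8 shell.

3

E1 requires Δl = ±1, so l_f ∈ {-1, 1}; with 0 ≤ l_f ≤ n_f−1 = 7, the allowed l_f values are {1}.
For l_f = 1: m_f ∈ {m_i−1, m_i, m_i+1} ∩ [−1, 1] = {-1, 0, 1} → 3 states.
Total: 3.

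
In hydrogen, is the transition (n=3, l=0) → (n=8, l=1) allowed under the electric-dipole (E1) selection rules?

allowed

l: 0 → 1 (Δl = +1). Δl = ±1 satisfied.
All E1 selection rules are satisfied.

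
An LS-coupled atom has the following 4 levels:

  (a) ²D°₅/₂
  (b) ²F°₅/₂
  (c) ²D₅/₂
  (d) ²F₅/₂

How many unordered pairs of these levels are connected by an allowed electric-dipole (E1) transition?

4

(a)–(b): forbidden (parity).
(a)–(c): allowed.
(a)–(d): allowed.
(b)–(c): allowed.
(b)–(d): allowed.
(c)–(d): forbidden (parity).
Allowed pairs: 4 of 6.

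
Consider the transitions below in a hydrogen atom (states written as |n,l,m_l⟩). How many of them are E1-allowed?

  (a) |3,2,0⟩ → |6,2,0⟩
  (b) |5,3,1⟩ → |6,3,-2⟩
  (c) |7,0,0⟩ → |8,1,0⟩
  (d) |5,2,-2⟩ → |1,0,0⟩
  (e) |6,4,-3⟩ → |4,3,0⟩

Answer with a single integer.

1

(a) forbidden — Δl = +0 (E1 requires Δl = ±1)
(b) forbidden — Δl = +0 (E1 requires Δl = ±1); Δm_l = -3 (E1 requires Δm_l = 0, ±1)
(c) allowed
(d) forbidden — Δl = -2 (E1 requires Δl = ±1); Δm_l = +2 (E1 requires Δm_l = 0, ±1)
(e) forbidden — Δm_l = +3 (E1 requires Δm_l = 0, ±1)
Total allowed: 1 of 5.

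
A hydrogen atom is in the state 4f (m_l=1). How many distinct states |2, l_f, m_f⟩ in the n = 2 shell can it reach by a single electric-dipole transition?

0

E1 requires l_f ∈ {2, 4}, but neither lies in [0, 1], so no final state is reachable.
Total: 0.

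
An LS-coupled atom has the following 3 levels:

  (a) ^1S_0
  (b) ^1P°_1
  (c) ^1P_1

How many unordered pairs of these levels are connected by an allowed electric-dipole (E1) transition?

2

(a)–(b): allowed.
(a)–(c): forbidden (parity).
(b)–(c): allowed.
Allowed pairs: 2 of 3.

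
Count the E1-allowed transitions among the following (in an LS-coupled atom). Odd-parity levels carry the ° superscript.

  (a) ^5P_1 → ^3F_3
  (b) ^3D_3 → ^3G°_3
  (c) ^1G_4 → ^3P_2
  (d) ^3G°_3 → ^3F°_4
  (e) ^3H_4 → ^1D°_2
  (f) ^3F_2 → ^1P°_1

(a) forbidden (parity, ΔS, ΔL, ΔJ fail)
(b) forbidden (ΔL fails)
(c) forbidden (parity, ΔS, ΔL, ΔJ fail)
(d) forbidden (parity fails)
(e) forbidden (ΔS, ΔL, ΔJ fail)
(f) forbidden (ΔS, ΔL fail)
Total allowed: 0 of 6.

0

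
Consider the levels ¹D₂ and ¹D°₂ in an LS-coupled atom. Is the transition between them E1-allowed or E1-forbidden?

Parity must change: even → odd — ✓.
ΔS = 0: S: 0 → 0 — ✓.
ΔL = 0, ±1 (not L=0↔0): L: 2 → 2, ΔL = +0 — ✓.
ΔJ = 0, ±1 (not J=0↔0): J: 2 → 2, ΔJ = +0 — ✓.
All four E1 rules are satisfied.

allowed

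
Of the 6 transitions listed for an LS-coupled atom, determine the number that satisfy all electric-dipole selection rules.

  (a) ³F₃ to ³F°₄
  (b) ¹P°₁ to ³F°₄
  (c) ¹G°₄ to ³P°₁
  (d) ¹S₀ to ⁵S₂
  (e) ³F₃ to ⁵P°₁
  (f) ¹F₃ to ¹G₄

(a) allowed
(b) forbidden (parity, ΔS, ΔL, ΔJ fail)
(c) forbidden (parity, ΔS, ΔL, ΔJ fail)
(d) forbidden (parity, ΔS, ΔL, ΔJ fail)
(e) forbidden (ΔS, ΔL, ΔJ fail)
(f) forbidden (parity fails)
Total allowed: 1 of 6.

1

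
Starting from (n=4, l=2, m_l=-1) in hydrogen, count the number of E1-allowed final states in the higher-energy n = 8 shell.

5

E1 requires Δl = ±1, so l_f ∈ {1, 3}; with 0 ≤ l_f ≤ n_f−1 = 7, the allowed l_f values are {1, 3}.
For l_f = 1: m_f ∈ {m_i−1, m_i, m_i+1} ∩ [−1, 1] = {-1, 0} → 2 states.
For l_f = 3: m_f ∈ {m_i−1, m_i, m_i+1} ∩ [−3, 3] = {-2, -1, 0} → 3 states.
Total: 5.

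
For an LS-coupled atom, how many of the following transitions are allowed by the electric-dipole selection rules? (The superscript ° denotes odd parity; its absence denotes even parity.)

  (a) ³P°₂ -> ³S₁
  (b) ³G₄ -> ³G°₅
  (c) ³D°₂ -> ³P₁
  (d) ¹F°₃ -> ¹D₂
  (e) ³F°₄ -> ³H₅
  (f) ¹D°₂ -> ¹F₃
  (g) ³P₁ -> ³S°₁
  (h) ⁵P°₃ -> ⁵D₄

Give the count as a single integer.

7

(a) allowed
(b) allowed
(c) allowed
(d) allowed
(e) forbidden (ΔL fails)
(f) allowed
(g) allowed
(h) allowed
Total allowed: 7 of 8.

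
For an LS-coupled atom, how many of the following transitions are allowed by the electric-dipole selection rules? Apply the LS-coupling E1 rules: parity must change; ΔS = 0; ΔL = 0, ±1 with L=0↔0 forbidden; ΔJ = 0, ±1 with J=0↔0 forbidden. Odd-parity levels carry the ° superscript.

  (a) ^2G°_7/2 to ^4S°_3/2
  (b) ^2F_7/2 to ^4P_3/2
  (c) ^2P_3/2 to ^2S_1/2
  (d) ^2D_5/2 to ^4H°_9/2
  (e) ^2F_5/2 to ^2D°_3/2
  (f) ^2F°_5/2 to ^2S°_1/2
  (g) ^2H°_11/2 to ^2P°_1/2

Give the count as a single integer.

1

(a) forbidden (parity, ΔS, ΔL, ΔJ fail)
(b) forbidden (parity, ΔS, ΔL, ΔJ fail)
(c) forbidden (parity fails)
(d) forbidden (ΔS, ΔL, ΔJ fail)
(e) allowed
(f) forbidden (parity, ΔL, ΔJ fail)
(g) forbidden (parity, ΔL, ΔJ fail)
Total allowed: 1 of 7.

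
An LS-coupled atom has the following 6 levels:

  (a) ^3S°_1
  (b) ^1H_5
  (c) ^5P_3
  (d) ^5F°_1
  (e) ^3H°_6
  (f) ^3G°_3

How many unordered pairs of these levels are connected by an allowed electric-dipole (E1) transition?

(a)–(b): forbidden (ΔS, ΔL, ΔJ).
(a)–(c): forbidden (ΔS, ΔJ).
(a)–(d): forbidden (parity, ΔS, ΔL).
(a)–(e): forbidden (parity, ΔL, ΔJ).
(a)–(f): forbidden (parity, ΔL, ΔJ).
(b)–(c): forbidden (parity, ΔS, ΔL, ΔJ).
(b)–(d): forbidden (ΔS, ΔL, ΔJ).
(b)–(e): forbidden (ΔS).
(b)–(f): forbidden (ΔS, ΔJ).
(c)–(d): forbidden (ΔL, ΔJ).
(c)–(e): forbidden (ΔS, ΔL, ΔJ).
(c)–(f): forbidden (ΔS, ΔL).
(d)–(e): forbidden (parity, ΔS, ΔL, ΔJ).
(d)–(f): forbidden (parity, ΔS, ΔJ).
(e)–(f): forbidden (parity, ΔJ).
Allowed pairs: 0 of 15.

0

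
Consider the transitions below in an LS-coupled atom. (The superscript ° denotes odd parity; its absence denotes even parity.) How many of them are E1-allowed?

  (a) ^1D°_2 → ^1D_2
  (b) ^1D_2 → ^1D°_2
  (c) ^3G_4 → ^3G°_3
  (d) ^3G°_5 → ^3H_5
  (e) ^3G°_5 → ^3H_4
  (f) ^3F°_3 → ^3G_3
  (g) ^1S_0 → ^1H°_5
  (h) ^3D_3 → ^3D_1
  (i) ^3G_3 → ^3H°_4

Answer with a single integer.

(a) allowed
(b) allowed
(c) allowed
(d) allowed
(e) allowed
(f) allowed
(g) forbidden (ΔL, ΔJ fail)
(h) forbidden (parity, ΔJ fail)
(i) allowed
Total allowed: 7 of 9.

7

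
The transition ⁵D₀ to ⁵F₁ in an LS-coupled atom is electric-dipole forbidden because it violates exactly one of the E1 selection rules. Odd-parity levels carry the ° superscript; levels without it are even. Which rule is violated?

parity

Parity must change: even → even — fails.
ΔS = 0: S: 2 → 2 — passes.
ΔL = 0, ±1 (not L=0↔0): L: 2 → 3, ΔL = +1 — passes.
ΔJ = 0, ±1 (not J=0↔0): J: 0 → 1, ΔJ = +1 — passes.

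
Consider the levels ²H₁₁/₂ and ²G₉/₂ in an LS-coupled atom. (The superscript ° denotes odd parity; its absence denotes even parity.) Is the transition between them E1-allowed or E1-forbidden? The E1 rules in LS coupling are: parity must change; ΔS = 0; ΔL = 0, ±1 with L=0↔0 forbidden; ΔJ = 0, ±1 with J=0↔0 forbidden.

forbidden

Parity must change: even → even — fails.
ΔS = 0: S: 1/2 → 1/2 — ok.
ΔL = 0, ±1 (not L=0↔0): L: 5 → 4, ΔL = -1 — ok.
ΔJ = 0, ±1 (not J=0↔0): J: 11/2 → 9/2, ΔJ = -1 — ok.
Rule(s) violated: parity.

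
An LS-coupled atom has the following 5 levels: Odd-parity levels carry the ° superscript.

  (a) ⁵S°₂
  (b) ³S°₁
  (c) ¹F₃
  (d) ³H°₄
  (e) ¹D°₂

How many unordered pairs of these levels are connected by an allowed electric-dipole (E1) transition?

(a)–(b): forbidden (parity, ΔS, ΔL).
(a)–(c): forbidden (ΔS, ΔL).
(a)–(d): forbidden (parity, ΔS, ΔL, ΔJ).
(a)–(e): forbidden (parity, ΔS, ΔL).
(b)–(c): forbidden (ΔS, ΔL, ΔJ).
(b)–(d): forbidden (parity, ΔL, ΔJ).
(b)–(e): forbidden (parity, ΔS, ΔL).
(c)–(d): forbidden (ΔS, ΔL).
(c)–(e): allowed.
(d)–(e): forbidden (parity, ΔS, ΔL, ΔJ).
Allowed pairs: 1 of 10.

1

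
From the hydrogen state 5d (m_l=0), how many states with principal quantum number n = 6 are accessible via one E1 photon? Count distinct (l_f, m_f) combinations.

6

E1 requires Δl = ±1, so l_f ∈ {1, 3}; with 0 ≤ l_f ≤ n_f−1 = 5, the allowed l_f values are {1, 3}.
For l_f = 1: m_f ∈ {m_i−1, m_i, m_i+1} ∩ [−1, 1] = {-1, 0, 1} → 3 states.
For l_f = 3: m_f ∈ {m_i−1, m_i, m_i+1} ∩ [−3, 3] = {-1, 0, 1} → 3 states.
Total: 6.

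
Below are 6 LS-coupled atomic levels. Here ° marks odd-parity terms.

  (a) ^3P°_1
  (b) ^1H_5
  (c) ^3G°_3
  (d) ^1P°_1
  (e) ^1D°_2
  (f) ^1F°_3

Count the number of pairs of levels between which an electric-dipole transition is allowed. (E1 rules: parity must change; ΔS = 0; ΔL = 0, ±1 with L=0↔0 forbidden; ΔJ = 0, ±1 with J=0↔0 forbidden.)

(a)–(b): forbidden (ΔS, ΔL, ΔJ).
(a)–(c): forbidden (parity, ΔL, ΔJ).
(a)–(d): forbidden (parity, ΔS).
(a)–(e): forbidden (parity, ΔS).
(a)–(f): forbidden (parity, ΔS, ΔL, ΔJ).
(b)–(c): forbidden (ΔS, ΔJ).
(b)–(d): forbidden (ΔL, ΔJ).
(b)–(e): forbidden (ΔL, ΔJ).
(b)–(f): forbidden (ΔL, ΔJ).
(c)–(d): forbidden (parity, ΔS, ΔL, ΔJ).
(c)–(e): forbidden (parity, ΔS, ΔL).
(c)–(f): forbidden (parity, ΔS).
(d)–(e): forbidden (parity).
(d)–(f): forbidden (parity, ΔL, ΔJ).
(e)–(f): forbidden (parity).
Allowed pairs: 0 of 15.

0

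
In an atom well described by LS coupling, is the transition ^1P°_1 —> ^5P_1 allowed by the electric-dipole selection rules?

Parity must change: odd → even — ok.
ΔS = 0: S: 0 → 2 — fails.
ΔL = 0, ±1 (not L=0↔0): L: 1 → 1, ΔL = +0 — ok.
ΔJ = 0, ±1 (not J=0↔0): J: 1 → 1, ΔJ = +0 — ok.
Rule(s) violated: ΔS.

forbidden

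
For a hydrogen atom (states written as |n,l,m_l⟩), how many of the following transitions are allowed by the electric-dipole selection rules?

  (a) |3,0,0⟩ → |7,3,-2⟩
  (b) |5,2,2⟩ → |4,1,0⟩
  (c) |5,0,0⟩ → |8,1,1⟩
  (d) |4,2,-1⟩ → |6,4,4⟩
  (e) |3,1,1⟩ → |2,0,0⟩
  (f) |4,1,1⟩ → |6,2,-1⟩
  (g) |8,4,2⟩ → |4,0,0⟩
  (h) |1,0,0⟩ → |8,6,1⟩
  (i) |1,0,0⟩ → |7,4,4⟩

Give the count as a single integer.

2

(a) forbidden — Δl = +3 (E1 requires Δl = ±1); Δm_l = -2 (E1 requires Δm_l = 0, ±1)
(b) forbidden — Δm_l = -2 (E1 requires Δm_l = 0, ±1)
(c) allowed
(d) forbidden — Δl = +2 (E1 requires Δl = ±1); Δm_l = +5 (E1 requires Δm_l = 0, ±1)
(e) allowed
(f) forbidden — Δm_l = -2 (E1 requires Δm_l = 0, ±1)
(g) forbidden — Δl = -4 (E1 requires Δl = ±1); Δm_l = -2 (E1 requires Δm_l = 0, ±1)
(h) forbidden — Δl = +6 (E1 requires Δl = ±1)
(i) forbidden — Δl = +4 (E1 requires Δl = ±1); Δm_l = +4 (E1 requires Δm_l = 0, ±1)
Total allowed: 2 of 9.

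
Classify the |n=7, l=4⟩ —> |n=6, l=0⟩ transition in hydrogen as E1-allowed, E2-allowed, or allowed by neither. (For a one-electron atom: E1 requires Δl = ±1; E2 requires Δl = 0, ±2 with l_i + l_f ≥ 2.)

neither

Δl = 0 − 4 = -4; l_i + l_f = 4.
E1 (Δl = ±1): not satisfied.
E2 (Δl = 0,±2, l_i+l_f ≥ 2): not satisfied.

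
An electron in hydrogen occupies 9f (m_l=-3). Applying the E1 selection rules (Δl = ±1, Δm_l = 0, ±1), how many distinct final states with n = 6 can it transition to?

E1 requires Δl = ±1, so l_f ∈ {2, 4}; with 0 ≤ l_f ≤ n_f−1 = 5, the allowed l_f values are {2, 4}.
For l_f = 2: m_f ∈ {m_i−1, m_i, m_i+1} ∩ [−2, 2] = {-2} → 1 state.
For l_f = 4: m_f ∈ {m_i−1, m_i, m_i+1} ∩ [−4, 4] = {-4, -3, -2} → 3 states.
Total: 4.

4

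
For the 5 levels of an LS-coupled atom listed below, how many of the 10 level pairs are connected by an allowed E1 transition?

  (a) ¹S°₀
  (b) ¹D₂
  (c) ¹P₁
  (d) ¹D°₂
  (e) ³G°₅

3

(a)–(b): forbidden (ΔL, ΔJ).
(a)–(c): allowed.
(a)–(d): forbidden (parity, ΔL, ΔJ).
(a)–(e): forbidden (parity, ΔS, ΔL, ΔJ).
(b)–(c): forbidden (parity).
(b)–(d): allowed.
(b)–(e): forbidden (ΔS, ΔL, ΔJ).
(c)–(d): allowed.
(c)–(e): forbidden (ΔS, ΔL, ΔJ).
(d)–(e): forbidden (parity, ΔS, ΔL, ΔJ).
Allowed pairs: 3 of 10.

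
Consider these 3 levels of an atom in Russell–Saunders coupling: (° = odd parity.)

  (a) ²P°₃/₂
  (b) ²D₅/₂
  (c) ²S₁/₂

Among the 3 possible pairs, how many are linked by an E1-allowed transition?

2

(a)–(b): allowed.
(a)–(c): allowed.
(b)–(c): forbidden (parity, ΔL, ΔJ).
Allowed pairs: 2 of 3.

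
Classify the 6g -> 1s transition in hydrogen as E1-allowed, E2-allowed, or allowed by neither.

Δl = 0 − 4 = -4; l_i + l_f = 4.
E1 (Δl = ±1): not satisfied.
E2 (Δl = 0,±2, l_i+l_f ≥ 2): not satisfied.

neither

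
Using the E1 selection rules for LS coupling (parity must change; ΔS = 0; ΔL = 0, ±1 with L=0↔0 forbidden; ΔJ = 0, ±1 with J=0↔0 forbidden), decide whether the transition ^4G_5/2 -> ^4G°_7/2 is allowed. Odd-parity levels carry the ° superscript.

Initial level: S=3/2, L=4, J=5/2, parity even. Final level: S=3/2, L=4, J=7/2, parity odd.
ΔJ = 0, ±1 (not J=0↔0): J: 5/2 → 7/2, ΔJ = +1 — satisfied.
ΔL = 0, ±1 (not L=0↔0): L: 4 → 4, ΔL = +0 — satisfied.
ΔS = 0: S: 3/2 → 3/2 — satisfied.
Parity must change: even → odd — satisfied.
All four E1 rules are satisfied.

allowed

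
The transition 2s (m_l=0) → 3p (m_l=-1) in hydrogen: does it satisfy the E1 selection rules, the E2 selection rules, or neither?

E1

Δl = 1 − 0 = +1; l_i + l_f = 1.
Δm_l = -1.
E1 (Δl = ±1, |Δm_l| ≤ 1): satisfied.
E2 (Δl = 0,±2, l_i+l_f ≥ 2, |Δm_l| ≤ 2): not satisfied.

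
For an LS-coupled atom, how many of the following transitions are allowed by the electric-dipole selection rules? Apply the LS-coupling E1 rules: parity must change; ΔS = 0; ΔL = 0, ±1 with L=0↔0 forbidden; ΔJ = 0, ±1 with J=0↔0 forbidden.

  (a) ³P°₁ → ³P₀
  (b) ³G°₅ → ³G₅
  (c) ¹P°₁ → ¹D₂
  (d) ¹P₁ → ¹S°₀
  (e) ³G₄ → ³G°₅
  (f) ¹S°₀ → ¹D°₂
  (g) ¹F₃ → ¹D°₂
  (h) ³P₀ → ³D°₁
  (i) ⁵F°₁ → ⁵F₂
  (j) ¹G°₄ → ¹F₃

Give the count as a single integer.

(a) allowed
(b) allowed
(c) allowed
(d) allowed
(e) allowed
(f) forbidden (parity, ΔL, ΔJ fail)
(g) allowed
(h) allowed
(i) allowed
(j) allowed
Total allowed: 9 of 10.

9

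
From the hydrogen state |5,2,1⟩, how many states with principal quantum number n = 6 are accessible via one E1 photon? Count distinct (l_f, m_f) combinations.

5

E1 requires Δl = ±1, so l_f ∈ {1, 3}; with 0 ≤ l_f ≤ n_f−1 = 5, the allowed l_f values are {1, 3}.
For l_f = 1: m_f ∈ {m_i−1, m_i, m_i+1} ∩ [−1, 1] = {0, 1} → 2 states.
For l_f = 3: m_f ∈ {m_i−1, m_i, m_i+1} ∩ [−3, 3] = {0, 1, 2} → 3 states.
Total: 5.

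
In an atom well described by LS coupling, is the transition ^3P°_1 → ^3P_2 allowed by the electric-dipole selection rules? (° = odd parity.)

Parity must change: odd → even — satisfied.
ΔS = 0: S: 1 → 1 — satisfied.
ΔL = 0, ±1 (not L=0↔0): L: 1 → 1, ΔL = +0 — satisfied.
ΔJ = 0, ±1 (not J=0↔0): J: 1 → 2, ΔJ = +1 — satisfied.
All four E1 rules are satisfied.

allowed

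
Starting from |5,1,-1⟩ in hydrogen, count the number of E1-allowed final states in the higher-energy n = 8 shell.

4

E1 requires Δl = ±1, so l_f ∈ {0, 2}; with 0 ≤ l_f ≤ n_f−1 = 7, the allowed l_f values are {0, 2}.
For l_f = 0: m_f ∈ {m_i−1, m_i, m_i+1} ∩ [−0, 0] = {0} → 1 state.
For l_f = 2: m_f ∈ {m_i−1, m_i, m_i+1} ∩ [−2, 2] = {-2, -1, 0} → 3 states.
Total: 4.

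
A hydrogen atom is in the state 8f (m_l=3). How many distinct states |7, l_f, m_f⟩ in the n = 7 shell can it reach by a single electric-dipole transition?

4

E1 requires Δl = ±1, so l_f ∈ {2, 4}; with 0 ≤ l_f ≤ n_f−1 = 6, the allowed l_f values are {2, 4}.
For l_f = 2: m_f ∈ {m_i−1, m_i, m_i+1} ∩ [−2, 2] = {2} → 1 state.
For l_f = 4: m_f ∈ {m_i−1, m_i, m_i+1} ∩ [−4, 4] = {2, 3, 4} → 3 states.
Total: 4.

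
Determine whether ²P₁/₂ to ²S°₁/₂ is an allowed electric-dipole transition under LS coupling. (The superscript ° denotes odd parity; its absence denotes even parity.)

Reading off the term symbols: S 1/2→1/2, L 1→0, J 1/2→1/2, parity even→odd.
ΔJ = 0, ±1 (not J=0↔0): J: 1/2 → 1/2, ΔJ = +0 — ok.
ΔL = 0, ±1 (not L=0↔0): L: 1 → 0, ΔL = -1 — ok.
ΔS = 0: S: 1/2 → 1/2 — ok.
Parity must change: even → odd — ok.
All four E1 rules are satisfied.

allowed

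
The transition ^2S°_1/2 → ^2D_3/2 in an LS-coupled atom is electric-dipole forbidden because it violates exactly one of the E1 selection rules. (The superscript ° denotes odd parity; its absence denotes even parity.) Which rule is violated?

the ΔL = 0, ±1 rule

ΔL = 0, ±1 (not L=0↔0): L: 0 → 2, ΔL = +2 — violated.
Parity must change: odd → even — satisfied.
ΔJ = 0, ±1 (not J=0↔0): J: 1/2 → 3/2, ΔJ = +1 — satisfied.
ΔS = 0: S: 1/2 → 1/2 — satisfied.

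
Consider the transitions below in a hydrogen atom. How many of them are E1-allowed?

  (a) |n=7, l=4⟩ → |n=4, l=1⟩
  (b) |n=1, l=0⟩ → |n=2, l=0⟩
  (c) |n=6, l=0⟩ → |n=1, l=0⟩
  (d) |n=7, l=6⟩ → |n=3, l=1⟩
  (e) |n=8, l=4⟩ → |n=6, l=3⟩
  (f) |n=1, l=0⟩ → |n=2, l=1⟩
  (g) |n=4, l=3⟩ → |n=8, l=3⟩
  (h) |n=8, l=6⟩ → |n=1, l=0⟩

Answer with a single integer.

(a) forbidden — Δl = -3 (E1 requires Δl = ±1)
(b) forbidden — Δl = +0 (E1 requires Δl = ±1)
(c) forbidden — Δl = +0 (E1 requires Δl = ±1)
(d) forbidden — Δl = -5 (E1 requires Δl = ±1)
(e) allowed
(f) allowed
(g) forbidden — Δl = +0 (E1 requires Δl = ±1)
(h) forbidden — Δl = -6 (E1 requires Δl = ±1)
Total allowed: 2 of 8.

2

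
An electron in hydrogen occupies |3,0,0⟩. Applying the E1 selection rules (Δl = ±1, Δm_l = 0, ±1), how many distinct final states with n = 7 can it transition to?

3

E1 requires Δl = ±1, so l_f ∈ {-1, 1}; with 0 ≤ l_f ≤ n_f−1 = 6, the allowed l_f values are {1}.
For l_f = 1: m_f ∈ {m_i−1, m_i, m_i+1} ∩ [−1, 1] = {-1, 0, 1} → 3 states.
Total: 3.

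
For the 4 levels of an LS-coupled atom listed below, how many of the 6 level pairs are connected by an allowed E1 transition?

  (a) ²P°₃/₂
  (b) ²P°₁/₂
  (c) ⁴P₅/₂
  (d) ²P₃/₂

(a)–(b): forbidden (parity).
(a)–(c): forbidden (ΔS).
(a)–(d): allowed.
(b)–(c): forbidden (ΔS, ΔJ).
(b)–(d): allowed.
(c)–(d): forbidden (parity, ΔS).
Allowed pairs: 2 of 6.

2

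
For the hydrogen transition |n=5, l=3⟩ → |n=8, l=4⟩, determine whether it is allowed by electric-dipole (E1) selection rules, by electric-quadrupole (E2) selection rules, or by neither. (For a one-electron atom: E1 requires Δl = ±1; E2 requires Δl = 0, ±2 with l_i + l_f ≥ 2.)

Δl = 4 − 3 = +1; l_i + l_f = 7.
E1 (Δl = ±1): satisfied.
E2 (Δl = 0,±2, l_i+l_f ≥ 2): not satisfied.

E1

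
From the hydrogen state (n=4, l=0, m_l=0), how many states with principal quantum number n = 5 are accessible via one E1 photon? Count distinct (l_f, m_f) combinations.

E1 requires Δl = ±1, so l_f ∈ {-1, 1}; with 0 ≤ l_f ≤ n_f−1 = 4, the allowed l_f values are {1}.
For l_f = 1: m_f ∈ {m_i−1, m_i, m_i+1} ∩ [−1, 1] = {-1, 0, 1} → 3 states.
Total: 3.

3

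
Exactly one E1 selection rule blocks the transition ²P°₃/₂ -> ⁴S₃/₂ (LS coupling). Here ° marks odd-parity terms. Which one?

the ΔS = 0 rule

Reading off the term symbols: S 1/2→3/2, L 1→0, J 3/2→3/2, parity odd→even.
Parity must change: odd → even — satisfied.
ΔS = 0: S: 1/2 → 3/2 — violated.
ΔL = 0, ±1 (not L=0↔0): L: 1 → 0, ΔL = -1 — satisfied.
ΔJ = 0, ±1 (not J=0↔0): J: 3/2 → 3/2, ΔJ = +0 — satisfied.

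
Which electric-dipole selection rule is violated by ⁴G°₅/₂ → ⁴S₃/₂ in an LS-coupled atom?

Parity must change: odd → even — ✓.
ΔS = 0: S: 3/2 → 3/2 — ✓.
ΔL = 0, ±1 (not L=0↔0): L: 4 → 0, ΔL = -4 — ✗.
ΔJ = 0, ±1 (not J=0↔0): J: 5/2 → 3/2, ΔJ = -1 — ✓.

the ΔL = 0, ±1 rule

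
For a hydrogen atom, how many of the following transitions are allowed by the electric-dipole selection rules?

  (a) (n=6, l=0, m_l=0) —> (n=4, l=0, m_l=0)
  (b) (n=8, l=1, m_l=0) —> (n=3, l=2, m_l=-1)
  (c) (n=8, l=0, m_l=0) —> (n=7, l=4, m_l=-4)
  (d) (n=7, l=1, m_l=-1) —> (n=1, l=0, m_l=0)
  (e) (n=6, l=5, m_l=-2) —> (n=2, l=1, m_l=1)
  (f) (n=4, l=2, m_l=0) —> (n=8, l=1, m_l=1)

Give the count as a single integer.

3

(a) forbidden — Δl = +0 (E1 requires Δl = ±1)
(b) allowed
(c) forbidden — Δl = +4 (E1 requires Δl = ±1); Δm_l = -4 (E1 requires Δm_l = 0, ±1)
(d) allowed
(e) forbidden — Δl = -4 (E1 requires Δl = ±1); Δm_l = +3 (E1 requires Δm_l = 0, ±1)
(f) allowed
Total allowed: 3 of 6.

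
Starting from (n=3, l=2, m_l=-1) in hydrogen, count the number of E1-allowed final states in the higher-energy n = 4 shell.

E1 requires Δl = ±1, so l_f ∈ {1, 3}; with 0 ≤ l_f ≤ n_f−1 = 3, the allowed l_f values are {1, 3}.
For l_f = 1: m_f ∈ {m_i−1, m_i, m_i+1} ∩ [−1, 1] = {-1, 0} → 2 states.
For l_f = 3: m_f ∈ {m_i−1, m_i, m_i+1} ∩ [−3, 3] = {-2, -1, 0} → 3 states.
Total: 5.

5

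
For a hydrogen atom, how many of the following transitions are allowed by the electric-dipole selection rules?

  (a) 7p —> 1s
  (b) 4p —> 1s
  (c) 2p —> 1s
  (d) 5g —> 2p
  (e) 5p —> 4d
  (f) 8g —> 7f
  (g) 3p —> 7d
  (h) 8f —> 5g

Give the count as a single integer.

7

(a) allowed
(b) allowed
(c) allowed
(d) forbidden — Δl = -3 (E1 requires Δl = ±1)
(e) allowed
(f) allowed
(g) allowed
(h) allowed
Total allowed: 7 of 8.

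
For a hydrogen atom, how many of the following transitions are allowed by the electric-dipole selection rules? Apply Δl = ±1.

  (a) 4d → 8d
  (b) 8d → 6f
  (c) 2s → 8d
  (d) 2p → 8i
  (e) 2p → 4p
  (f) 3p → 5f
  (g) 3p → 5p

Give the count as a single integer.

(a) forbidden — Δl = +0 (E1 requires Δl = ±1)
(b) allowed
(c) forbidden — Δl = +2 (E1 requires Δl = ±1)
(d) forbidden — Δl = +5 (E1 requires Δl = ±1)
(e) forbidden — Δl = +0 (E1 requires Δl = ±1)
(f) forbidden — Δl = +2 (E1 requires Δl = ±1)
(g) forbidden — Δl = +0 (E1 requires Δl = ±1)
Total allowed: 1 of 7.

1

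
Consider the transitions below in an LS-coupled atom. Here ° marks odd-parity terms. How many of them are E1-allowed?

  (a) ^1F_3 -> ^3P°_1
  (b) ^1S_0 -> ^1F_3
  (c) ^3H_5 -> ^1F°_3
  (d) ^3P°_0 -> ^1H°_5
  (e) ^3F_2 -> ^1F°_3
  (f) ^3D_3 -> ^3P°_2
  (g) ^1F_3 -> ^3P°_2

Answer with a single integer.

(a) forbidden (ΔS, ΔL, ΔJ fail)
(b) forbidden (parity, ΔL, ΔJ fail)
(c) forbidden (ΔS, ΔL, ΔJ fail)
(d) forbidden (parity, ΔS, ΔL, ΔJ fail)
(e) forbidden (ΔS fails)
(f) allowed
(g) forbidden (ΔS, ΔL fail)
Total allowed: 1 of 7.

1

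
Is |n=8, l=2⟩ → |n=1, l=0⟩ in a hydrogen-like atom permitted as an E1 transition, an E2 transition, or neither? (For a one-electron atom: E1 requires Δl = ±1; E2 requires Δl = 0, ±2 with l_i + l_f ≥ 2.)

E2

Δl = 0 − 2 = -2; l_i + l_f = 2.
E1 (Δl = ±1): not satisfied.
E2 (Δl = 0,±2, l_i+l_f ≥ 2): satisfied.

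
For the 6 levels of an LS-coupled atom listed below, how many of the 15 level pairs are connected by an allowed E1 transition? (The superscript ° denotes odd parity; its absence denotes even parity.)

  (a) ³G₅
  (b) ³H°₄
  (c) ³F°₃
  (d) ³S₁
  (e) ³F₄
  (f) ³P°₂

3

(a)–(b): allowed.
(a)–(c): forbidden (ΔJ).
(a)–(d): forbidden (parity, ΔL, ΔJ).
(a)–(e): forbidden (parity).
(a)–(f): forbidden (ΔL, ΔJ).
(b)–(c): forbidden (parity, ΔL).
(b)–(d): forbidden (ΔL, ΔJ).
(b)–(e): forbidden (ΔL).
(b)–(f): forbidden (parity, ΔL, ΔJ).
(c)–(d): forbidden (ΔL, ΔJ).
(c)–(e): allowed.
(c)–(f): forbidden (parity, ΔL).
(d)–(e): forbidden (parity, ΔL, ΔJ).
(d)–(f): allowed.
(e)–(f): forbidden (ΔL, ΔJ).
Allowed pairs: 3 of 15.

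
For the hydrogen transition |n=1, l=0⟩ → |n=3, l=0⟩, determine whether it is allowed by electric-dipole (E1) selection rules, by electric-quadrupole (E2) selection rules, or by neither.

Δl = 0 − 0 = +0; l_i + l_f = 0.
E1 (Δl = ±1): not satisfied.
E2 (Δl = 0,±2, l_i+l_f ≥ 2): not satisfied.

neither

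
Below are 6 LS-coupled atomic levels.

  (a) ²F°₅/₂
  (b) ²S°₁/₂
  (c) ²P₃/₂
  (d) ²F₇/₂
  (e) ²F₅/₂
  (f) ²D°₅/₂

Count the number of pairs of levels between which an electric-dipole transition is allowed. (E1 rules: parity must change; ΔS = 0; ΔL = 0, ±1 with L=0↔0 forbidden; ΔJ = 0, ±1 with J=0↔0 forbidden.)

(a)–(b): forbidden (parity, ΔL, ΔJ).
(a)–(c): forbidden (ΔL).
(a)–(d): allowed.
(a)–(e): allowed.
(a)–(f): forbidden (parity).
(b)–(c): allowed.
(b)–(d): forbidden (ΔL, ΔJ).
(b)–(e): forbidden (ΔL, ΔJ).
(b)–(f): forbidden (parity, ΔL, ΔJ).
(c)–(d): forbidden (parity, ΔL, ΔJ).
(c)–(e): forbidden (parity, ΔL).
(c)–(f): allowed.
(d)–(e): forbidden (parity).
(d)–(f): allowed.
(e)–(f): allowed.
Allowed pairs: 6 of 15.

6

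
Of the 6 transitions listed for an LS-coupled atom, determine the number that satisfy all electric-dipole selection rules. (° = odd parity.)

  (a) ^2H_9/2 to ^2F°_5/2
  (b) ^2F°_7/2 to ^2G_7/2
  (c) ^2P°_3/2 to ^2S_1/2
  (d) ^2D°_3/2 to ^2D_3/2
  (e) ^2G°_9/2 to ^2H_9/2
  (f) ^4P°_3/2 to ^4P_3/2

(a) forbidden (ΔL, ΔJ fail)
(b) allowed
(c) allowed
(d) allowed
(e) allowed
(f) allowed
Total allowed: 5 of 6.

5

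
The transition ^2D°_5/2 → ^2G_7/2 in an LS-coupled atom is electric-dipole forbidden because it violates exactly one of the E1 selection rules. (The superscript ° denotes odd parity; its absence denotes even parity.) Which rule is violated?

the ΔL = 0, ±1 rule

Reading off the term symbols: S 1/2→1/2, L 2→4, J 5/2→7/2, parity odd→even.
ΔJ = 0, ±1 (not J=0↔0): J: 5/2 → 7/2, ΔJ = +1 — satisfied.
ΔS = 0: S: 1/2 → 1/2 — satisfied.
ΔL = 0, ±1 (not L=0↔0): L: 2 → 4, ΔL = +2 — violated.
Parity must change: odd → even — satisfied.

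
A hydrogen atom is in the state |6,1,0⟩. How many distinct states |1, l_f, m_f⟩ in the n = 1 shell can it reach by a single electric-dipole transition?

E1 requires Δl = ±1, so l_f ∈ {0, 2}; with 0 ≤ l_f ≤ n_f−1 = 0, the allowed l_f values are {0}.
For l_f = 0: m_f ∈ {m_i−1, m_i, m_i+1} ∩ [−0, 0] = {0} → 1 state.
Total: 1.

1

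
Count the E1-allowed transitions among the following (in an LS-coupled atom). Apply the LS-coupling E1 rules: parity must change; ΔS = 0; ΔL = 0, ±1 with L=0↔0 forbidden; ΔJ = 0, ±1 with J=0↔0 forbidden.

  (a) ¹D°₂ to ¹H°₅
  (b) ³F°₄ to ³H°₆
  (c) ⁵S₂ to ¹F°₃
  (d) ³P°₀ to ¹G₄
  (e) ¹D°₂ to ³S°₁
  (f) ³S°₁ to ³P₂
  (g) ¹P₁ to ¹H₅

1

(a) forbidden (parity, ΔL, ΔJ fail)
(b) forbidden (parity, ΔL, ΔJ fail)
(c) forbidden (ΔS, ΔL fail)
(d) forbidden (ΔS, ΔL, ΔJ fail)
(e) forbidden (parity, ΔS, ΔL fail)
(f) allowed
(g) forbidden (parity, ΔL, ΔJ fail)
Total allowed: 1 of 7.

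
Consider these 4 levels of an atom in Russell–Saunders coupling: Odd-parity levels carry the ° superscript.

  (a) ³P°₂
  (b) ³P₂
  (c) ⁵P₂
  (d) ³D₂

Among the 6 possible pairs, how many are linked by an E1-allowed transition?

2

(a)–(b): allowed.
(a)–(c): forbidden (ΔS).
(a)–(d): allowed.
(b)–(c): forbidden (parity, ΔS).
(b)–(d): forbidden (parity).
(c)–(d): forbidden (parity, ΔS).
Allowed pairs: 2 of 6.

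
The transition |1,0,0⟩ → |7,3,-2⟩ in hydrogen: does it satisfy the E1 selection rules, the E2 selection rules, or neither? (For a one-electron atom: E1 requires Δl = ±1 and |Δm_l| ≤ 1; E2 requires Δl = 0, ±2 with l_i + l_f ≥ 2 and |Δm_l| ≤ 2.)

Δl = 3 − 0 = +3; l_i + l_f = 3.
Δm_l = -2.
E1 (Δl = ±1, |Δm_l| ≤ 1): not satisfied.
E2 (Δl = 0,±2, l_i+l_f ≥ 2, |Δm_l| ≤ 2): not satisfied.

neither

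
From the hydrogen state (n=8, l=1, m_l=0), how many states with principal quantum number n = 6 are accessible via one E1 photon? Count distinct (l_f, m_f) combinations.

E1 requires Δl = ±1, so l_f ∈ {0, 2}; with 0 ≤ l_f ≤ n_f−1 = 5, the allowed l_f values are {0, 2}.
For l_f = 0: m_f ∈ {m_i−1, m_i, m_i+1} ∩ [−0, 0] = {0} → 1 state.
For l_f = 2: m_f ∈ {m_i−1, m_i, m_i+1} ∩ [−2, 2] = {-1, 0, 1} → 3 states.
Total: 4.

4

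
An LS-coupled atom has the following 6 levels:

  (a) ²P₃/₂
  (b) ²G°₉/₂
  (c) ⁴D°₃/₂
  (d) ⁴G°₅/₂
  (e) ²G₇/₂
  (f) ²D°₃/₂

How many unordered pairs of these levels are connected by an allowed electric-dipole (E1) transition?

(a)–(b): forbidden (ΔL, ΔJ).
(a)–(c): forbidden (ΔS).
(a)–(d): forbidden (ΔS, ΔL).
(a)–(e): forbidden (parity, ΔL, ΔJ).
(a)–(f): allowed.
(b)–(c): forbidden (parity, ΔS, ΔL, ΔJ).
(b)–(d): forbidden (parity, ΔS, ΔJ).
(b)–(e): allowed.
(b)–(f): forbidden (parity, ΔL, ΔJ).
(c)–(d): forbidden (parity, ΔL).
(c)–(e): forbidden (ΔS, ΔL, ΔJ).
(c)–(f): forbidden (parity, ΔS).
(d)–(e): forbidden (ΔS).
(d)–(f): forbidden (parity, ΔS, ΔL).
(e)–(f): forbidden (ΔL, ΔJ).
Allowed pairs: 2 of 15.

2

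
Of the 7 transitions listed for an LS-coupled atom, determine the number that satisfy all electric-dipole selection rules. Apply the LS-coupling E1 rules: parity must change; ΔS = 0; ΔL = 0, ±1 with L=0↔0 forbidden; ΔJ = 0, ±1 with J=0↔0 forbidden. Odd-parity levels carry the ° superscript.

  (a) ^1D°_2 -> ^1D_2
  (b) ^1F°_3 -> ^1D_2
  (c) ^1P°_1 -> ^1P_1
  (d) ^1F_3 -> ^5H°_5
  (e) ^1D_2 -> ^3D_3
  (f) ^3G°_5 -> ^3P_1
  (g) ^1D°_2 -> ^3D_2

(a) allowed
(b) allowed
(c) allowed
(d) forbidden (ΔS, ΔL, ΔJ fail)
(e) forbidden (parity, ΔS fail)
(f) forbidden (ΔL, ΔJ fail)
(g) forbidden (ΔS fails)
Total allowed: 3 of 7.

3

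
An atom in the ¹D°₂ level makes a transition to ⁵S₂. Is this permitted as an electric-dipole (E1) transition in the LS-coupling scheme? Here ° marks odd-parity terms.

forbidden

Parity must change: odd → even — ✓.
ΔS = 0: S: 0 → 2 — ✗.
ΔL = 0, ±1 (not L=0↔0): L: 2 → 0, ΔL = -2 — ✗.
ΔJ = 0, ±1 (not J=0↔0): J: 2 → 2, ΔJ = +0 — ✓.
Rule(s) violated: ΔS, ΔL.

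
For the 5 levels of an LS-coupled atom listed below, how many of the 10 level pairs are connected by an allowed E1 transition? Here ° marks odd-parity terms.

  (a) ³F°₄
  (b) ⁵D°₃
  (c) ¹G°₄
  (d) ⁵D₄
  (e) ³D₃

(a)–(b): forbidden (parity, ΔS).
(a)–(c): forbidden (parity, ΔS).
(a)–(d): forbidden (ΔS).
(a)–(e): allowed.
(b)–(c): forbidden (parity, ΔS, ΔL).
(b)–(d): allowed.
(b)–(e): forbidden (ΔS).
(c)–(d): forbidden (ΔS, ΔL).
(c)–(e): forbidden (ΔS, ΔL).
(d)–(e): forbidden (parity, ΔS).
Allowed pairs: 2 of 10.

2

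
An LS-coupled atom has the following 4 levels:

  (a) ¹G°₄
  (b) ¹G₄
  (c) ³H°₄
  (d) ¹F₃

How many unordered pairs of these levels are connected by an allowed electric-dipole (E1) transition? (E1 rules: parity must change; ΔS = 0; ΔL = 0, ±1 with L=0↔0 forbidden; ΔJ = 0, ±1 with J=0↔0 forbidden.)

2

(a)–(b): allowed.
(a)–(c): forbidden (parity, ΔS).
(a)–(d): allowed.
(b)–(c): forbidden (ΔS).
(b)–(d): forbidden (parity).
(c)–(d): forbidden (ΔS, ΔL).
Allowed pairs: 2 of 6.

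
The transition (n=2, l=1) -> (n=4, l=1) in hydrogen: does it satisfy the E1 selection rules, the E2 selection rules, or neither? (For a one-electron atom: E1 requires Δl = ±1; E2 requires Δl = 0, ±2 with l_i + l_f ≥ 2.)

Δl = 1 − 1 = +0; l_i + l_f = 2.
E1 (Δl = ±1): not satisfied.
E2 (Δl = 0,±2, l_i+l_f ≥ 2): satisfied.

E2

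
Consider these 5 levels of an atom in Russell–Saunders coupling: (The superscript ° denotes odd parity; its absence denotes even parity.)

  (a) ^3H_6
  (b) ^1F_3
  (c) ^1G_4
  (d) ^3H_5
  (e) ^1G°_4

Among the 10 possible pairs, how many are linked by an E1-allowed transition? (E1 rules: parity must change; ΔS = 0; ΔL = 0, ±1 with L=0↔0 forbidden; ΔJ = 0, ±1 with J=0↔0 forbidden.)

(a)–(b): forbidden (parity, ΔS, ΔL, ΔJ).
(a)–(c): forbidden (parity, ΔS, ΔJ).
(a)–(d): forbidden (parity).
(a)–(e): forbidden (ΔS, ΔJ).
(b)–(c): forbidden (parity).
(b)–(d): forbidden (parity, ΔS, ΔL, ΔJ).
(b)–(e): allowed.
(c)–(d): forbidden (parity, ΔS).
(c)–(e): allowed.
(d)–(e): forbidden (ΔS).
Allowed pairs: 2 of 10.

2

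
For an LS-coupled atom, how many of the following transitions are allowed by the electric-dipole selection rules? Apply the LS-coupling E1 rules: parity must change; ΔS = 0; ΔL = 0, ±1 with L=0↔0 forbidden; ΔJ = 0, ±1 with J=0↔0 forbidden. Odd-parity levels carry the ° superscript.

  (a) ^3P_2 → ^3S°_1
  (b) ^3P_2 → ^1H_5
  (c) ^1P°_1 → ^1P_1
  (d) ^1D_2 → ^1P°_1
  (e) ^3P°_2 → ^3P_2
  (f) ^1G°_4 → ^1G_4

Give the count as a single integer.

(a) allowed
(b) forbidden (parity, ΔS, ΔL, ΔJ fail)
(c) allowed
(d) allowed
(e) allowed
(f) allowed
Total allowed: 5 of 6.

5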